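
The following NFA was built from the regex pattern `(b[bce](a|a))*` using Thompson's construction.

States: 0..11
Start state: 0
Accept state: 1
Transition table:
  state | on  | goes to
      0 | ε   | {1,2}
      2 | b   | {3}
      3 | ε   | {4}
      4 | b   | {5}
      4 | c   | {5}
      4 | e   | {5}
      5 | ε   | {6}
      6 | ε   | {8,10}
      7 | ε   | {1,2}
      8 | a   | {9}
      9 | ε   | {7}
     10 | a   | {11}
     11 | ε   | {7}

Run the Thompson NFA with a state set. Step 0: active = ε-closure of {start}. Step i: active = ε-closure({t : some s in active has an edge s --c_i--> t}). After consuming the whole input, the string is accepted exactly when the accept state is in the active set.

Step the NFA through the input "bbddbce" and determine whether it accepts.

initial (ε-close {0}): {0,1,2}
'b' @ 1: {3,4}
'b' @ 2: {5,6,8,10}
'd' @ 3: {}  — state set empty
rest 'dbce' ignored (set empty)
final: {}; accept 1 not in set

Answer: REJECT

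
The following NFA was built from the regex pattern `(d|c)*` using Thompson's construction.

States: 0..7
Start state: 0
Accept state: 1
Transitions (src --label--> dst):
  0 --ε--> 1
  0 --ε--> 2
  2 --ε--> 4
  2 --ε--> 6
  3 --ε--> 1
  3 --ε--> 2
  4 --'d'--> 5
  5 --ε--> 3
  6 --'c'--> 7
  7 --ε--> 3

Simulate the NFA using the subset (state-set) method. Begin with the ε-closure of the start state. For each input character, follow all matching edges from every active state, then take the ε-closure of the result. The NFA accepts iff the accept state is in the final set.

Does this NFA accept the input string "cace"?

start: ε-closure({0}) = {0,1,2,4,6}
'c' @ 1: {1,2,3,4,6,7}  [accepting]
'a' @ 2: {}  — dead — no transitions
rest 'ce' ignored (set empty)
final: {}; accept 1 not in set

Answer: REJECT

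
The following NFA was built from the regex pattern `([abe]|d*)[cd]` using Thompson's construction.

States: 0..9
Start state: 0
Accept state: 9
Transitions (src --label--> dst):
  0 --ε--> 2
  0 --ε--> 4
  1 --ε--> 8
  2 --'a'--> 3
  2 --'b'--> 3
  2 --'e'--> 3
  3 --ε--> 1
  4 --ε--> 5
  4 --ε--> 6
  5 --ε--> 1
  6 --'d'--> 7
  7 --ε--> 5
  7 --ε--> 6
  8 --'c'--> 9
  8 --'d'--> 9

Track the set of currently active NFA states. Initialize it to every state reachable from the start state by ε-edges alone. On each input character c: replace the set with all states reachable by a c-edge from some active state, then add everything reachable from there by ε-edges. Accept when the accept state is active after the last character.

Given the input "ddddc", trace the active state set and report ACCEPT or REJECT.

initial (ε-close {0}): {0,1,2,4,5,6,8}
'd' @ 1: {1,5,6,7,8,9}  (accept∈set)
'd' @ 2: {1,5,6,7,8,9}  (accept∈set)
'd' @ 3: {1,5,6,7,8,9}  (accept∈set)
'd' @ 4: {1,5,6,7,8,9}  (accept∈set)
'c' @ 5: {9}  (accept∈set)
final: {9}; accept 9 in set

Answer: ACCEPT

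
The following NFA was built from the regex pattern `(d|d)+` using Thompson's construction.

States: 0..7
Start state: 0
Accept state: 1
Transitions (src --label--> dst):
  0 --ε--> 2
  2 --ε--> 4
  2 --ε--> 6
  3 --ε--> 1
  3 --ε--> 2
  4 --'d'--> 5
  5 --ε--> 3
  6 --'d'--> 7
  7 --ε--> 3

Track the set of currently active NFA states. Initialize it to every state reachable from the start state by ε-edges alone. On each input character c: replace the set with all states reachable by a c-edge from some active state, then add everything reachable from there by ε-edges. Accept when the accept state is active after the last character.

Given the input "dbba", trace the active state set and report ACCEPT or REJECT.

S₀ = ε-closure({0}) = {0,2,4,6}
'd' @ 1: {1,2,3,4,5,6,7}  [accepting]
'b' @ 2: {}  — state set empty
rest 'ba' ignored (set empty)
after full input: {}  (accept=1 not in)

Answer: REJECT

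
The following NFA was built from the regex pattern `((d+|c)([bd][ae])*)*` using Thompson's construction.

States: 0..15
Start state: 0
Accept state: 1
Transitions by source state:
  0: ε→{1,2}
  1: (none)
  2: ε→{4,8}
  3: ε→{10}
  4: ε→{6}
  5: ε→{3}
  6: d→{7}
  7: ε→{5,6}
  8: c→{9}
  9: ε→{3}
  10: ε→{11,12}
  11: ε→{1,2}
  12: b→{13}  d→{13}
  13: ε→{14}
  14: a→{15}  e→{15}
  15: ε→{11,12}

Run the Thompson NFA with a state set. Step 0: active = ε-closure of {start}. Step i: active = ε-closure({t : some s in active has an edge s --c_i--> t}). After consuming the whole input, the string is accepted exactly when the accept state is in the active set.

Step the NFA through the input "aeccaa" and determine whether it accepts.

initial (ε-close {0}): {0,1,2,4,6,8}
'a' @ 1: {}  — no active states
rest 'eccaa' ignored (set empty)
final: {}; accept 1 not in set

Answer: REJECT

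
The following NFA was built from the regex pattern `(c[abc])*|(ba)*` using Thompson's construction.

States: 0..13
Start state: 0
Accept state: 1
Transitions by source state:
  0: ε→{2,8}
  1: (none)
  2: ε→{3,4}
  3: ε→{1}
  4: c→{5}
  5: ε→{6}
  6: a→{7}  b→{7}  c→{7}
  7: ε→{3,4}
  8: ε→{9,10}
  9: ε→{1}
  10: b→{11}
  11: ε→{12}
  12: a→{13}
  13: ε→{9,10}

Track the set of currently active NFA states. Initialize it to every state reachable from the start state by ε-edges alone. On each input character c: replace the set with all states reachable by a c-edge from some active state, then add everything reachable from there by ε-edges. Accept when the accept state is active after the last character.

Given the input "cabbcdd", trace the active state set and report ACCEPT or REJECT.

S₀ = ε-closure({0}) = {0,1,2,3,4,8,9,10}
'c' @ 1: {5,6}
'a' @ 2: {1,3,4,7}  ✓accept
'b' @ 3: {}  — no active states
rest 'bcdd' ignored (set empty)
after full input: {}  (accept=1 not in)

Answer: REJECT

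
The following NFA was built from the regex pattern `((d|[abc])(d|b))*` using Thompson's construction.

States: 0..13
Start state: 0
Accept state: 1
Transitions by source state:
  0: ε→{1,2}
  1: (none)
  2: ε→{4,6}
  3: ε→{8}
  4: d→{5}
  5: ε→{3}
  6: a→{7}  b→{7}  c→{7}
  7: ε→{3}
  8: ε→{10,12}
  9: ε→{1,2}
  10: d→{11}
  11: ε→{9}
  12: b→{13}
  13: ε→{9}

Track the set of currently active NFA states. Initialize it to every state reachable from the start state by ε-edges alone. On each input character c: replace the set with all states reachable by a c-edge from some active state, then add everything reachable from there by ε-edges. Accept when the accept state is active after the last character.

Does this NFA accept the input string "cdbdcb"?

initial (ε-close {0}): {0,1,2,4,6}
'c' @ 1: {3,7,8,10,12}
'd' @ 2: {1,2,4,6,9,11}  ✓accept
'b' @ 3: {3,7,8,10,12}
'd' @ 4: {1,2,4,6,9,11}  ✓accept
'c' @ 5: {3,7,8,10,12}
'b' @ 6: {1,2,4,6,9,13}  ✓accept
final: {1,2,4,6,9,13}; accept 1 in set

Answer: ACCEPT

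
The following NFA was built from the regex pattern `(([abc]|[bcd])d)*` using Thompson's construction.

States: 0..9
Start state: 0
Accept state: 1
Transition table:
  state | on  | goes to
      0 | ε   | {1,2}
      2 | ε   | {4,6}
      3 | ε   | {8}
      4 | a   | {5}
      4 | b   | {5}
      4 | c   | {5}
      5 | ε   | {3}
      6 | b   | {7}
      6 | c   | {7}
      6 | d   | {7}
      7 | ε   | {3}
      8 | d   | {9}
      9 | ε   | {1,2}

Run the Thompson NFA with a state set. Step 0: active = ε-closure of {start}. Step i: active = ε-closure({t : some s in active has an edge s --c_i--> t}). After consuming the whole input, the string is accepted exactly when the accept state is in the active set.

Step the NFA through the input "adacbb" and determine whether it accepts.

Answer: REJECT

Steps:
start: ε-closure({0}) = {0,1,2,4,6}
'a' @ 1: {3,5,8}
'd' @ 2: {1,2,4,6,9}  ✓accept
'a' @ 3: {3,5,8}
'c' @ 4: {}  — state set empty
rest 'bb' ignored (set empty)
final: {}; accept 1 not in set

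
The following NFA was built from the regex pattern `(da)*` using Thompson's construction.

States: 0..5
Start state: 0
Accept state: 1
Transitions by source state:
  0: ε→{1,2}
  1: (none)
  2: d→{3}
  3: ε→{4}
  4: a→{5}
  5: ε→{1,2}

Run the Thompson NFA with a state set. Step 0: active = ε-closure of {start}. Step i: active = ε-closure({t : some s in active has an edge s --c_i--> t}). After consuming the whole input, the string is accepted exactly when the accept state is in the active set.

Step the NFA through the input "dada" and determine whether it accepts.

initial (ε-close {0}): {0,1,2}
'd' @ 1: {3,4}
'a' @ 2: {1,2,5}  ✓accept
'd' @ 3: {3,4}
'a' @ 4: {1,2,5}  ✓accept
final: {1,2,5}; accept 1 in set

Answer: ACCEPT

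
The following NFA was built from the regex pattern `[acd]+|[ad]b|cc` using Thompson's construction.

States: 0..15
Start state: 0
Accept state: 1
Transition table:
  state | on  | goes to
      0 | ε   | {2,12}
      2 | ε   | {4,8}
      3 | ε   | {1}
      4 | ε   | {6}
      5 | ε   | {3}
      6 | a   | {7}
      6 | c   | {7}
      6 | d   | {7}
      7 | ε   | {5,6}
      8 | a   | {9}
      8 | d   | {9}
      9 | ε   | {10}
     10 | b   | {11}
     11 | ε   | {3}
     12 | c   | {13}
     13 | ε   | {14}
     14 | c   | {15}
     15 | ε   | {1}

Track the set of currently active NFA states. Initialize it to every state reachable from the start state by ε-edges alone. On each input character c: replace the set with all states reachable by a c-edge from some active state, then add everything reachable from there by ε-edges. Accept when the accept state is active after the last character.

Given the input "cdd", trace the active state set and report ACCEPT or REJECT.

initial (ε-close {0}): {0,2,4,6,8,12}
'c' @ 1: {1,3,5,6,7,13,14}  [accepting]
'd' @ 2: {1,3,5,6,7}  [accepting]
'd' @ 3: {1,3,5,6,7}  [accepting]
end set {1,3,5,6,7} — state 1 in

Answer: ACCEPT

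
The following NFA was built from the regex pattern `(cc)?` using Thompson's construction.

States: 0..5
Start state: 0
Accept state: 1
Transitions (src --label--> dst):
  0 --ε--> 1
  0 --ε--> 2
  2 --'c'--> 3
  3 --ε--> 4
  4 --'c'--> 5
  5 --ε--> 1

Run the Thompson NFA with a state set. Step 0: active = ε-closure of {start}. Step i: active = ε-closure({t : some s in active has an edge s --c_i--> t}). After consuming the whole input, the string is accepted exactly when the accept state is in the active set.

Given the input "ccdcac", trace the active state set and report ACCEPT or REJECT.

S₀ = ε-closure({0}) = {0,1,2}
'c' @ 1: {3,4}
'c' @ 2: {1,5}  ✓accept
'd' @ 3: {}  — state set empty
rest 'cac' ignored (set empty)
final: {}; accept 1 not in set

Answer: REJECT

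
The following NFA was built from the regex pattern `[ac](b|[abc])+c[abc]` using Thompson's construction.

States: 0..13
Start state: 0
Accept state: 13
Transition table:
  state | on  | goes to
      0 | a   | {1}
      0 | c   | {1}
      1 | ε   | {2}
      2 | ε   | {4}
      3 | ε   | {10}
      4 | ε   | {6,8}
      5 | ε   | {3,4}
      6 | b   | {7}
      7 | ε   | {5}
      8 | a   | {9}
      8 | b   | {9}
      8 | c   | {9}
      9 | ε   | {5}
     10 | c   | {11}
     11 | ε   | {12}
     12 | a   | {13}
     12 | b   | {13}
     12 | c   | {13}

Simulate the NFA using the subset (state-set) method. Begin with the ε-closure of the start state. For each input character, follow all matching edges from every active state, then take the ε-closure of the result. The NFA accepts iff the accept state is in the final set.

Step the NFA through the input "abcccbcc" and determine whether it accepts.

Answer: ACCEPT

Steps:
start: ε-closure({0}) = {0}
'a' @ 1: {1,2,4,6,8}
'b' @ 2: {3,4,5,6,7,8,9,10}
'c' @ 3: {3,4,5,6,8,9,10,11,12}
'c' @ 4: {3,4,5,6,8,9,10,11,12,13}  (accept∈set)
'c' @ 5: {3,4,5,6,8,9,10,11,12,13}  (accept∈set)
'b' @ 6: {3,4,5,6,7,8,9,10,13}  (accept∈set)
'c' @ 7: {3,4,5,6,8,9,10,11,12}
'c' @ 8: {3,4,5,6,8,9,10,11,12,13}  (accept∈set)
end set {3,4,5,6,8,9,10,11,12,13} — state 13 in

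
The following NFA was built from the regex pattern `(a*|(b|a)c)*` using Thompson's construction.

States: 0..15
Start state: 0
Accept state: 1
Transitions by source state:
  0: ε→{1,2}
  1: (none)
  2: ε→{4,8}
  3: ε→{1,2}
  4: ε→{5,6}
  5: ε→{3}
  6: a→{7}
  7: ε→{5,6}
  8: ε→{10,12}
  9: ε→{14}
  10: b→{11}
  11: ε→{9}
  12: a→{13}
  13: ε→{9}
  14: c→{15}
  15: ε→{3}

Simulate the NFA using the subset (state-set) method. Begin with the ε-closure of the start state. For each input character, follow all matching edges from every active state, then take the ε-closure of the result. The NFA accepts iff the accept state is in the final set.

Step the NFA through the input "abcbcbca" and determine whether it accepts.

initial (ε-close {0}): {0,1,2,3,4,5,6,8,10,12}
'a' @ 1: {1,2,3,4,5,6,7,8,9,10,12,13,14}  (accept∈set)
'b' @ 2: {9,11,14}
'c' @ 3: {1,2,3,4,5,6,8,10,12,15}  (accept∈set)
'b' @ 4: {9,11,14}
'c' @ 5: {1,2,3,4,5,6,8,10,12,15}  (accept∈set)
'b' @ 6: {9,11,14}
'c' @ 7: {1,2,3,4,5,6,8,10,12,15}  (accept∈set)
'a' @ 8: {1,2,3,4,5,6,7,8,9,10,12,13,14}  (accept∈set)
after full input: {1,2,3,4,5,6,7,8,9,10,12,13,14}  (accept=1 in)

Answer: ACCEPT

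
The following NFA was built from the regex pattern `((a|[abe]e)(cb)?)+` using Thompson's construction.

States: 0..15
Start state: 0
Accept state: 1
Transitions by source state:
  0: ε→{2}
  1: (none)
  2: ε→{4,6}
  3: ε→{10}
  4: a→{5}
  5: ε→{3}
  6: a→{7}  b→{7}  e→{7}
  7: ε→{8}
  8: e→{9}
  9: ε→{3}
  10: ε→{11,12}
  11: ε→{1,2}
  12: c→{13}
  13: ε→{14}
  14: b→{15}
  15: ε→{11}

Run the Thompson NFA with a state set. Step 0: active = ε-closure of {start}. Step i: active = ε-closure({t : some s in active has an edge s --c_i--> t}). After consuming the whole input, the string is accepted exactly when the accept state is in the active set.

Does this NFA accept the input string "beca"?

start: ε-closure({0}) = {0,2,4,6}
'b' @ 1: {7,8}
'e' @ 2: {1,2,3,4,6,9,10,11,12}  ✓accept
'c' @ 3: {13,14}
'a' @ 4: {}  — state set empty
after full input: {}  (accept=1 not in)

Answer: REJECT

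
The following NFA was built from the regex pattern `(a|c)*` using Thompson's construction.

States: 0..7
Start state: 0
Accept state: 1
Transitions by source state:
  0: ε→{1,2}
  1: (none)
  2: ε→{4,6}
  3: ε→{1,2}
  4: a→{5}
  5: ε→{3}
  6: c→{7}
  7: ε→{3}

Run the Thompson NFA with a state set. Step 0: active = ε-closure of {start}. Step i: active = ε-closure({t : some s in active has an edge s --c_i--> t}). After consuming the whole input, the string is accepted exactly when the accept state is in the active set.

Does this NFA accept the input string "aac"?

start: ε-closure({0}) = {0,1,2,4,6}
'a' @ 1: {1,2,3,4,5,6}  [accepting]
'a' @ 2: {1,2,3,4,5,6}  [accepting]
'c' @ 3: {1,2,3,4,6,7}  [accepting]
after full input: {1,2,3,4,6,7}  (accept=1 in)

Answer: ACCEPT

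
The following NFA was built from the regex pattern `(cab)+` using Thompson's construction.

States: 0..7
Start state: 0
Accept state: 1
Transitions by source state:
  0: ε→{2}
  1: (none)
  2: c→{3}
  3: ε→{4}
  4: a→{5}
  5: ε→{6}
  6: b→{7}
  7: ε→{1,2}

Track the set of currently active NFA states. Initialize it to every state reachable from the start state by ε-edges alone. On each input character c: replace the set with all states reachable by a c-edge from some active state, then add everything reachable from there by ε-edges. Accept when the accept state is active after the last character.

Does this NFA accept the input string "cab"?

S₀ = ε-closure({0}) = {0,2}
'c' @ 1: {3,4}
'a' @ 2: {5,6}
'b' @ 3: {1,2,7}  [accepting]
after full input: {1,2,7}  (accept=1 in)

Answer: ACCEPT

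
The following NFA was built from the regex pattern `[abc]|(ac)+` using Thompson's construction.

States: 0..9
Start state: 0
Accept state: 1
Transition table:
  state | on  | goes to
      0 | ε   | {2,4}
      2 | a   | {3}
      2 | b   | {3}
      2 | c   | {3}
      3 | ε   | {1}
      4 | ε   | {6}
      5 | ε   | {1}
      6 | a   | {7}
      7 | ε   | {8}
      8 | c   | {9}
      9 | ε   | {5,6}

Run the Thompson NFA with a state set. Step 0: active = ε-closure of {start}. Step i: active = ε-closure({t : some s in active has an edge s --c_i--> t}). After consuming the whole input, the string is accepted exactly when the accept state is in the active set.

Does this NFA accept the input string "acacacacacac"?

Answer: ACCEPT

Steps:
initial (ε-close {0}): {0,2,4,6}
'a' @ 1: {1,3,7,8}  (accept∈set)
'c' @ 2: {1,5,6,9}  (accept∈set)
'a' @ 3: {7,8}
'c' @ 4: {1,5,6,9}  (accept∈set)
'a' @ 5: {7,8}
'c' @ 6: {1,5,6,9}  (accept∈set)
'a' @ 7: {7,8}
'c' @ 8: {1,5,6,9}  (accept∈set)
'a' @ 9: {7,8}
'c' @ 10: {1,5,6,9}  (accept∈set)
'a' @ 11: {7,8}
'c' @ 12: {1,5,6,9}  (accept∈set)
end set {1,5,6,9} — state 1 in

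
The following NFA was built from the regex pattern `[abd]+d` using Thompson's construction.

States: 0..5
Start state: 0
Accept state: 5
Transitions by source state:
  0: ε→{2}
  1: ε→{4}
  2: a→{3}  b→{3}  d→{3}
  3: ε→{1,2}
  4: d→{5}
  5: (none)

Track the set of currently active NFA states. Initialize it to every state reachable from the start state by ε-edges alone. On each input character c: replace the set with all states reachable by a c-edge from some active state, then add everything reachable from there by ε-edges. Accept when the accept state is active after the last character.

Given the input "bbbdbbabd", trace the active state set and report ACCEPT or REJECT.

Answer: ACCEPT

Steps:
start: ε-closure({0}) = {0,2}
'b' @ 1: {1,2,3,4}
'b' @ 2: {1,2,3,4}
'b' @ 3: {1,2,3,4}
'd' @ 4: {1,2,3,4,5}  (accept∈set)
'b' @ 5: {1,2,3,4}
'b' @ 6: {1,2,3,4}
'a' @ 7: {1,2,3,4}
'b' @ 8: {1,2,3,4}
'd' @ 9: {1,2,3,4,5}  (accept∈set)
after full input: {1,2,3,4,5}  (accept=5 in)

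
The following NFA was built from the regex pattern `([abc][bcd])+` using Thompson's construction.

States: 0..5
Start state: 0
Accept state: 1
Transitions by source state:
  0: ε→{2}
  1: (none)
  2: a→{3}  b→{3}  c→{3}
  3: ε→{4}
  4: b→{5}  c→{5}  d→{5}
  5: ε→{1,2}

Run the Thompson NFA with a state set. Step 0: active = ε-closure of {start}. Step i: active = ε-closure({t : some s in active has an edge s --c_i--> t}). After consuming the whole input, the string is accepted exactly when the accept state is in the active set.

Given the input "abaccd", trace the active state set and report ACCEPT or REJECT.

start: ε-closure({0}) = {0,2}
'a' @ 1: {3,4}
'b' @ 2: {1,2,5}  (accept∈set)
'a' @ 3: {3,4}
'c' @ 4: {1,2,5}  (accept∈set)
'c' @ 5: {3,4}
'd' @ 6: {1,2,5}  (accept∈set)
final: {1,2,5}; accept 1 in set

Answer: ACCEPT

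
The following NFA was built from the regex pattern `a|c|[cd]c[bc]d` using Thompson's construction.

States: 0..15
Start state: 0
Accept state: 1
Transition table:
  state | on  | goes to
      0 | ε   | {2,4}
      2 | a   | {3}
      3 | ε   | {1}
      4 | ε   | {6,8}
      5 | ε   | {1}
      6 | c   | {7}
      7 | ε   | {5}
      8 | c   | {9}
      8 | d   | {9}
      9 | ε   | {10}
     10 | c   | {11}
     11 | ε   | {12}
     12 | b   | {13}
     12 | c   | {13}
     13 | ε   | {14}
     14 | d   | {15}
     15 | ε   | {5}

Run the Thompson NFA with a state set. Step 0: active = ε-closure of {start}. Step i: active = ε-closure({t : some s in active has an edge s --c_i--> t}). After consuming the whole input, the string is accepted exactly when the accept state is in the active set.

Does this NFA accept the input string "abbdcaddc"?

Answer: REJECT

Derivation:
S₀ = ε-closure({0}) = {0,2,4,6,8}
'a' @ 1: {1,3}  ✓accept
'b' @ 2: {}  — no active states
rest 'bdcaddc' ignored (set empty)
after full input: {}  (accept=1 not in)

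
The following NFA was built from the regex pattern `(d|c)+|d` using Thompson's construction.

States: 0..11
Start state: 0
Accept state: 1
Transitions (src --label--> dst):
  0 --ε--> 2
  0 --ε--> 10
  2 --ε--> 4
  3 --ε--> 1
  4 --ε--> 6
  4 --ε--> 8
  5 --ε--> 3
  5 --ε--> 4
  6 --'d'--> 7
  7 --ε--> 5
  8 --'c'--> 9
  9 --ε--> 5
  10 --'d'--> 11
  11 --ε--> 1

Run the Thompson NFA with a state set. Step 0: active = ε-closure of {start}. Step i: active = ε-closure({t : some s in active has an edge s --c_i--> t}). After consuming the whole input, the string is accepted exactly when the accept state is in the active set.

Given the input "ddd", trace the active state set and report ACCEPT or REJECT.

S₀ = ε-closure({0}) = {0,2,4,6,8,10}
'd' @ 1: {1,3,4,5,6,7,8,11}  ✓accept
'd' @ 2: {1,3,4,5,6,7,8}  ✓accept
'd' @ 3: {1,3,4,5,6,7,8}  ✓accept
after full input: {1,3,4,5,6,7,8}  (accept=1 in)

Answer: ACCEPT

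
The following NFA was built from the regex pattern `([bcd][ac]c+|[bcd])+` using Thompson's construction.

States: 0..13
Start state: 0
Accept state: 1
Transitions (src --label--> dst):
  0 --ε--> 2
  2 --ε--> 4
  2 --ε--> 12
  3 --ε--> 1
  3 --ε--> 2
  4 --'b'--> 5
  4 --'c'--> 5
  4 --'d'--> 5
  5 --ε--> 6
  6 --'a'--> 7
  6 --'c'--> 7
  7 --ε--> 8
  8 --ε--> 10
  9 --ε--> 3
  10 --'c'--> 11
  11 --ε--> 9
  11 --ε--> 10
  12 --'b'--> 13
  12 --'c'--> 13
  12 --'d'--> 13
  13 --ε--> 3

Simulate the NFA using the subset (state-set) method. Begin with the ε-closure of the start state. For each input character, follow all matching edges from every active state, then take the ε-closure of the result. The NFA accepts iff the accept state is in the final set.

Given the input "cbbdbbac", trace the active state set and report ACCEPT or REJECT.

Answer: ACCEPT

Derivation:
S₀ = ε-closure({0}) = {0,2,4,12}
'c' @ 1: {1,2,3,4,5,6,12,13}  ✓accept
'b' @ 2: {1,2,3,4,5,6,12,13}  ✓accept
'b' @ 3: {1,2,3,4,5,6,12,13}  ✓accept
'd' @ 4: {1,2,3,4,5,6,12,13}  ✓accept
'b' @ 5: {1,2,3,4,5,6,12,13}  ✓accept
'b' @ 6: {1,2,3,4,5,6,12,13}  ✓accept
'a' @ 7: {7,8,10}
'c' @ 8: {1,2,3,4,9,10,11,12}  ✓accept
end set {1,2,3,4,9,10,11,12} — state 1 in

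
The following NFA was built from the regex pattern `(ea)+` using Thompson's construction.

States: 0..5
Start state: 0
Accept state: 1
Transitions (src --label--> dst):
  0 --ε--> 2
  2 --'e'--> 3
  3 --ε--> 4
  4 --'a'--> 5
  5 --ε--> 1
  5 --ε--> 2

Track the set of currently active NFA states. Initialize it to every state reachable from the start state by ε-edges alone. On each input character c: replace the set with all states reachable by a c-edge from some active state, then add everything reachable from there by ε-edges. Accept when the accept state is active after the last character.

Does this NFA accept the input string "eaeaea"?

start: ε-closure({0}) = {0,2}
'e' @ 1: {3,4}
'a' @ 2: {1,2,5}  [accepting]
'e' @ 3: {3,4}
'a' @ 4: {1,2,5}  [accepting]
'e' @ 5: {3,4}
'a' @ 6: {1,2,5}  [accepting]
final: {1,2,5}; accept 1 in set

Answer: ACCEPT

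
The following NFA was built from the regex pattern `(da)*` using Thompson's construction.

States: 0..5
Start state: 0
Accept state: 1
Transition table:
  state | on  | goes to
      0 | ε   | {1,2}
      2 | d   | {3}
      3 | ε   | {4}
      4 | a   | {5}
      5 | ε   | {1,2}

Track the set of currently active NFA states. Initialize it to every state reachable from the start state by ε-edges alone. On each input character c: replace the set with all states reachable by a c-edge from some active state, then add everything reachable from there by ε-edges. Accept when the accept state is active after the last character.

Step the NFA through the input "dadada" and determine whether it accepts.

Answer: ACCEPT

Derivation:
initial (ε-close {0}): {0,1,2}
'd' @ 1: {3,4}
'a' @ 2: {1,2,5}  ✓accept
'd' @ 3: {3,4}
'a' @ 4: {1,2,5}  ✓accept
'd' @ 5: {3,4}
'a' @ 6: {1,2,5}  ✓accept
after full input: {1,2,5}  (accept=1 in)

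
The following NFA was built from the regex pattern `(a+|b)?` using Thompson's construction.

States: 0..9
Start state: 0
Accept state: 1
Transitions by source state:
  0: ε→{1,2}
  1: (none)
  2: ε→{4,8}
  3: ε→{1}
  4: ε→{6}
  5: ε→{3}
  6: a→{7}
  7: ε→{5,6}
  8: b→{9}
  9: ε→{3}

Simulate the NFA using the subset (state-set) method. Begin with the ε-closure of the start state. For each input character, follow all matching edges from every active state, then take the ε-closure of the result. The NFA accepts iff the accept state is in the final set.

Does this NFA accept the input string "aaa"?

S₀ = ε-closure({0}) = {0,1,2,4,6,8}
'a' @ 1: {1,3,5,6,7}  [accepting]
'a' @ 2: {1,3,5,6,7}  [accepting]
'a' @ 3: {1,3,5,6,7}  [accepting]
end set {1,3,5,6,7} — state 1 in

Answer: ACCEPT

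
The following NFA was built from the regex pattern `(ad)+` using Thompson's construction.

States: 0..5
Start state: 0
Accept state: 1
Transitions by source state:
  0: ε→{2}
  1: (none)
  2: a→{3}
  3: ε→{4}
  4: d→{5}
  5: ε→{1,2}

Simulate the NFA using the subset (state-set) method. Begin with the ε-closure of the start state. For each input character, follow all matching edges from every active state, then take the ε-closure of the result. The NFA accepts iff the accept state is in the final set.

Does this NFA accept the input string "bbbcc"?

S₀ = ε-closure({0}) = {0,2}
'b' @ 1: {}  — dead — no transitions
rest 'bbcc' ignored (set empty)
after full input: {}  (accept=1 not in)

Answer: REJECT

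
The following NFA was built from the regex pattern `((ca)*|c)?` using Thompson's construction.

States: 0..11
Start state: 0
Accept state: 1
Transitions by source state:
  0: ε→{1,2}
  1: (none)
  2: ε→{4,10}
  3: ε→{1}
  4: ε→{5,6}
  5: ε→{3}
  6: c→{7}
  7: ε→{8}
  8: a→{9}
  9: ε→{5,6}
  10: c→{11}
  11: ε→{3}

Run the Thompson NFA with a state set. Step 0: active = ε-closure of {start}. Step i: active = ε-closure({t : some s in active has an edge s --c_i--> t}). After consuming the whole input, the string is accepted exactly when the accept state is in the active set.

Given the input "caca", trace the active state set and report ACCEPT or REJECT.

Answer: ACCEPT

Steps:
initial (ε-close {0}): {0,1,2,3,4,5,6,10}
'c' @ 1: {1,3,7,8,11}  [accepting]
'a' @ 2: {1,3,5,6,9}  [accepting]
'c' @ 3: {7,8}
'a' @ 4: {1,3,5,6,9}  [accepting]
end set {1,3,5,6,9} — state 1 in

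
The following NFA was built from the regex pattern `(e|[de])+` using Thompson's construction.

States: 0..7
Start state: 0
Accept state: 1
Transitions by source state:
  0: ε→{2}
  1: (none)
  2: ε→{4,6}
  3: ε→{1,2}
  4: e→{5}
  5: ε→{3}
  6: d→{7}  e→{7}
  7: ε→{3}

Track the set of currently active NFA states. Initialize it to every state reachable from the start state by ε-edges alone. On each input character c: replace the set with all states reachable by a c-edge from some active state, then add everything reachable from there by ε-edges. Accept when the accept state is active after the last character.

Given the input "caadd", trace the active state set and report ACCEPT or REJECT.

start: ε-closure({0}) = {0,2,4,6}
'c' @ 1: {}  — state set empty
rest 'aadd' ignored (set empty)
after full input: {}  (accept=1 not in)

Answer: REJECT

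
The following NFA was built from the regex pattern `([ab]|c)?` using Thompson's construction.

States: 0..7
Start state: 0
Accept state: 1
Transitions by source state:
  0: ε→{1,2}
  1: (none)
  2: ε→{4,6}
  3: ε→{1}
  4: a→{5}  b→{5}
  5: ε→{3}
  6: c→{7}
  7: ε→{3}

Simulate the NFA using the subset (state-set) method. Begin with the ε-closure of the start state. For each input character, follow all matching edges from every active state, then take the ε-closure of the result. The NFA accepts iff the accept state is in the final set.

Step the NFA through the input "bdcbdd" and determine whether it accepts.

Answer: REJECT

Steps:
start: ε-closure({0}) = {0,1,2,4,6}
'b' @ 1: {1,3,5}  ✓accept
'd' @ 2: {}  — no active states
rest 'cbdd' ignored (set empty)
end set {} — state 1 not in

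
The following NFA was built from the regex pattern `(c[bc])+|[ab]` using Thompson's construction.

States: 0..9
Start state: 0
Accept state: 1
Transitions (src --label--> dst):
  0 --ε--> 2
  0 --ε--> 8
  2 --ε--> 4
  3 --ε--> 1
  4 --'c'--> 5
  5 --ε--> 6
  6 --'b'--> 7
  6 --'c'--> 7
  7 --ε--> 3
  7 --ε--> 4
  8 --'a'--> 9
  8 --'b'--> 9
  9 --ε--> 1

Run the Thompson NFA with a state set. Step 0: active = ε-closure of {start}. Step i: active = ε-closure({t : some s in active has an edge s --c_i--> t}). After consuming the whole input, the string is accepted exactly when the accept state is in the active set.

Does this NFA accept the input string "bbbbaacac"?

start: ε-closure({0}) = {0,2,4,8}
'b' @ 1: {1,9}  ✓accept
'b' @ 2: {}  — no active states
rest 'bbaacac' ignored (set empty)
final: {}; accept 1 not in set

Answer: REJECT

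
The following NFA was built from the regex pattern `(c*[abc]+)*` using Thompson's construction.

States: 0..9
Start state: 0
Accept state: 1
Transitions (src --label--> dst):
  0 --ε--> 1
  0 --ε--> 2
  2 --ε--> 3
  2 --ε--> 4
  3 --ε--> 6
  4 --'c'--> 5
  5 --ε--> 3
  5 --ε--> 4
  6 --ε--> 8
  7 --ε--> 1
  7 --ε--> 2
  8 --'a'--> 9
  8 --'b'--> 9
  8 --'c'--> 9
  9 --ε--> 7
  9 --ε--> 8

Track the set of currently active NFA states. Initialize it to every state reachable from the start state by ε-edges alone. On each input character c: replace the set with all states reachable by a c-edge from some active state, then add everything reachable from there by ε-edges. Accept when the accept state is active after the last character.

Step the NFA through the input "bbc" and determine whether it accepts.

S₀ = ε-closure({0}) = {0,1,2,3,4,6,8}
'b' @ 1: {1,2,3,4,6,7,8,9}  (accept∈set)
'b' @ 2: {1,2,3,4,6,7,8,9}  (accept∈set)
'c' @ 3: {1,2,3,4,5,6,7,8,9}  (accept∈set)
final: {1,2,3,4,5,6,7,8,9}; accept 1 in set

Answer: ACCEPT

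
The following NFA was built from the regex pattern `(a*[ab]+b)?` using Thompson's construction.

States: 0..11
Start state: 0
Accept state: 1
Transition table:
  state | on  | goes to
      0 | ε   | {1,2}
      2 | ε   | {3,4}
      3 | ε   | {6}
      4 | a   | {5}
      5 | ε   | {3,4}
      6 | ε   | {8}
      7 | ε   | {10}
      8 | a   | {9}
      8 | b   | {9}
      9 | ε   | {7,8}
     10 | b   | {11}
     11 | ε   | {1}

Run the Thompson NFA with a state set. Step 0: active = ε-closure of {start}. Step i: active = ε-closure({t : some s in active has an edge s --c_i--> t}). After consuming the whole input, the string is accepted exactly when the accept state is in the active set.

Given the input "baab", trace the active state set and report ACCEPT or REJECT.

initial (ε-close {0}): {0,1,2,3,4,6,8}
'b' @ 1: {7,8,9,10}
'a' @ 2: {7,8,9,10}
'a' @ 3: {7,8,9,10}
'b' @ 4: {1,7,8,9,10,11}  [accepting]
after full input: {1,7,8,9,10,11}  (accept=1 in)

Answer: ACCEPT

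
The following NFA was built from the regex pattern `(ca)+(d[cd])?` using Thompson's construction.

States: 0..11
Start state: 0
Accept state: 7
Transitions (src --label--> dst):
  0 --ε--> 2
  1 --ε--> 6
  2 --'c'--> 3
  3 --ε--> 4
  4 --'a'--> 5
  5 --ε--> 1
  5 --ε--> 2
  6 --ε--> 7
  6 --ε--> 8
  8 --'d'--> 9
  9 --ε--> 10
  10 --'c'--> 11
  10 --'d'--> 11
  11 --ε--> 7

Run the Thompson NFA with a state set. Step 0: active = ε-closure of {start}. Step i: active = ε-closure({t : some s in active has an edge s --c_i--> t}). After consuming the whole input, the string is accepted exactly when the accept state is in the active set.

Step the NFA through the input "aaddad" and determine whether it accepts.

Answer: REJECT

Steps:
initial (ε-close {0}): {0,2}
'a' @ 1: {}  — dead — no transitions
rest 'addad' ignored (set empty)
final: {}; accept 7 not in set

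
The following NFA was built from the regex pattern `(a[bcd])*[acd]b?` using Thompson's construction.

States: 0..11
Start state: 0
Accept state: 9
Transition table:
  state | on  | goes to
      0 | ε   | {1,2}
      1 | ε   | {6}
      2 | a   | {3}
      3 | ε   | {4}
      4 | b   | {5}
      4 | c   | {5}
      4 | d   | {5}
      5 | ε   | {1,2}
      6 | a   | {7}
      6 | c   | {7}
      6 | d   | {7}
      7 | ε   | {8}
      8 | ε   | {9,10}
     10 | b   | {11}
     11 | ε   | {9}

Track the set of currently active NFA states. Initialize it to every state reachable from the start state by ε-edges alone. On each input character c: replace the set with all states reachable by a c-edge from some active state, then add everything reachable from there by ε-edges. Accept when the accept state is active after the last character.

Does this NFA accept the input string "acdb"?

Answer: ACCEPT

Trace:
start: ε-closure({0}) = {0,1,2,6}
'a' @ 1: {3,4,7,8,9,10}  [accepting]
'c' @ 2: {1,2,5,6}
'd' @ 3: {7,8,9,10}  [accepting]
'b' @ 4: {9,11}  [accepting]
end set {9,11} — state 9 in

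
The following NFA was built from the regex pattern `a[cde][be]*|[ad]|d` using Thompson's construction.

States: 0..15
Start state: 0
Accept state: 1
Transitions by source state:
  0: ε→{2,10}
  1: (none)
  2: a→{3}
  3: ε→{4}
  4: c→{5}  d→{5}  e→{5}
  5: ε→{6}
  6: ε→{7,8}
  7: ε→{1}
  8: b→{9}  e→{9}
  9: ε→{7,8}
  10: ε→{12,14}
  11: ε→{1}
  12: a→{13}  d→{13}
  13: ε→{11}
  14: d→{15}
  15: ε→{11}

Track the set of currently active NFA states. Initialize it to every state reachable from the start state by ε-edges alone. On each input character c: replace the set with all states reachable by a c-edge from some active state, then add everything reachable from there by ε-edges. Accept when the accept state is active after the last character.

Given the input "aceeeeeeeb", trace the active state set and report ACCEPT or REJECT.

Answer: ACCEPT

Steps:
S₀ = ε-closure({0}) = {0,2,10,12,14}
'a' @ 1: {1,3,4,11,13}  [accepting]
'c' @ 2: {1,5,6,7,8}  [accepting]
'e' @ 3: {1,7,8,9}  [accepting]
'e' @ 4: {1,7,8,9}  [accepting]
'e' @ 5: {1,7,8,9}  [accepting]
'e' @ 6: {1,7,8,9}  [accepting]
'e' @ 7: {1,7,8,9}  [accepting]
'e' @ 8: {1,7,8,9}  [accepting]
'e' @ 9: {1,7,8,9}  [accepting]
'b' @ 10: {1,7,8,9}  [accepting]
end set {1,7,8,9} — state 1 in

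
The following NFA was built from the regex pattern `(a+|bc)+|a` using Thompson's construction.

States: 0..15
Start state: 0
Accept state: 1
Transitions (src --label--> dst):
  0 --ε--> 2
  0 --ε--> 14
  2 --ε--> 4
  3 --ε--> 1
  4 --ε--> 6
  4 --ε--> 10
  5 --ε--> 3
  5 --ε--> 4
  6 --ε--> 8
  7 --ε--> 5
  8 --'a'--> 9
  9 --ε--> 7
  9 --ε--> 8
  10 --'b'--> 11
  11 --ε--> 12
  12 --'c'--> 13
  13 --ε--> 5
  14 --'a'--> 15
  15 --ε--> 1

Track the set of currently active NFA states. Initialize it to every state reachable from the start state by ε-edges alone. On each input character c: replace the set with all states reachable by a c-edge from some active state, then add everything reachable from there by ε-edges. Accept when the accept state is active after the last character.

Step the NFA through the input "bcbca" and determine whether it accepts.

Answer: ACCEPT

Steps:
initial (ε-close {0}): {0,2,4,6,8,10,14}
'b' @ 1: {11,12}
'c' @ 2: {1,3,4,5,6,8,10,13}  [accepting]
'b' @ 3: {11,12}
'c' @ 4: {1,3,4,5,6,8,10,13}  [accepting]
'a' @ 5: {1,3,4,5,6,7,8,9,10}  [accepting]
after full input: {1,3,4,5,6,7,8,9,10}  (accept=1 in)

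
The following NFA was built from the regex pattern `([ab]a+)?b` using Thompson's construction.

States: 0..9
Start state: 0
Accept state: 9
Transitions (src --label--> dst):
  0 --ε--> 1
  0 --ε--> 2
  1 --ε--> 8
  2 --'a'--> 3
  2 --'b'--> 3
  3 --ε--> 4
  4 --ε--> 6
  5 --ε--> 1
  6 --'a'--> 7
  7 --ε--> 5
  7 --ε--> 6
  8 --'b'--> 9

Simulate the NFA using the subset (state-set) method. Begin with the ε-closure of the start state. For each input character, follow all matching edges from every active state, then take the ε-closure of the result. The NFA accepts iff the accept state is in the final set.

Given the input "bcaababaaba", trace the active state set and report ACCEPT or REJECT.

Answer: REJECT

Trace:
S₀ = ε-closure({0}) = {0,1,2,8}
'b' @ 1: {3,4,6,9}  ✓accept
'c' @ 2: {}  — state set empty
rest 'aababaaba' ignored (set empty)
after full input: {}  (accept=9 not in)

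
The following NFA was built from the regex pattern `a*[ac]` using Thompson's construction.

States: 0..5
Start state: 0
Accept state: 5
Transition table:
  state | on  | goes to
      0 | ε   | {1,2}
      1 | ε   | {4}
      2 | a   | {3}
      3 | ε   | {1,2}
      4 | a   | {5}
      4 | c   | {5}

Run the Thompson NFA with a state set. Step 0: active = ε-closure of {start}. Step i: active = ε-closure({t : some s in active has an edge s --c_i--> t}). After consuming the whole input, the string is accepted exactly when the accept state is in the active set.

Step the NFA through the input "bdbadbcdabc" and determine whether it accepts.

Answer: REJECT

Derivation:
start: ε-closure({0}) = {0,1,2,4}
'b' @ 1: {}  — state set empty
rest 'dbadbcdabc' ignored (set empty)
final: {}; accept 5 not in set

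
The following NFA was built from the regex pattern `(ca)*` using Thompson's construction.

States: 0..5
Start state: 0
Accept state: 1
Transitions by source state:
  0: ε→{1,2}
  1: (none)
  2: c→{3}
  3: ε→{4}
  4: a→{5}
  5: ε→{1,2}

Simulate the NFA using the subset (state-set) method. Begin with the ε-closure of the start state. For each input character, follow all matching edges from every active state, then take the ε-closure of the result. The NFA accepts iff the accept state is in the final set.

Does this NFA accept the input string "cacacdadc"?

initial (ε-close {0}): {0,1,2}
'c' @ 1: {3,4}
'a' @ 2: {1,2,5}  (accept∈set)
'c' @ 3: {3,4}
'a' @ 4: {1,2,5}  (accept∈set)
'c' @ 5: {3,4}
'd' @ 6: {}  — no active states
rest 'adc' ignored (set empty)
end set {} — state 1 not in

Answer: REJECT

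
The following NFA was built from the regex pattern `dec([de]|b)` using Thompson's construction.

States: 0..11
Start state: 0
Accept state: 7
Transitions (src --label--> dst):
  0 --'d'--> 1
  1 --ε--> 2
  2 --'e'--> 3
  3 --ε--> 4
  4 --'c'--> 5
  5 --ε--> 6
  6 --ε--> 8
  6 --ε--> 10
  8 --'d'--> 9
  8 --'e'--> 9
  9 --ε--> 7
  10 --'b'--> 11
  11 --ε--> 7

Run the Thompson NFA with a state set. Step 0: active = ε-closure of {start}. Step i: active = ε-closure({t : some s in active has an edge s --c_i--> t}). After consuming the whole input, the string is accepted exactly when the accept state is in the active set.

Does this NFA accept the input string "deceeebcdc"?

Answer: REJECT

Derivation:
start: ε-closure({0}) = {0}
'd' @ 1: {1,2}
'e' @ 2: {3,4}
'c' @ 3: {5,6,8,10}
'e' @ 4: {7,9}  (accept∈set)
'e' @ 5: {}  — no active states
rest 'ebcdc' ignored (set empty)
final: {}; accept 7 not in set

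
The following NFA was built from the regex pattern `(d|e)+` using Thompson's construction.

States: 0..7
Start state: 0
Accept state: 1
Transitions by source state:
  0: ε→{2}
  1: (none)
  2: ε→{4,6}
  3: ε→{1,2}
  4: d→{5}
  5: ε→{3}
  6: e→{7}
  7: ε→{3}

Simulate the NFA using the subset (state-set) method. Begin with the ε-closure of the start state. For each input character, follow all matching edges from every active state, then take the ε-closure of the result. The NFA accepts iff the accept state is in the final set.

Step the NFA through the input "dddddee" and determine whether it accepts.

Answer: ACCEPT

Trace:
start: ε-closure({0}) = {0,2,4,6}
'd' @ 1: {1,2,3,4,5,6}  [accepting]
'd' @ 2: {1,2,3,4,5,6}  [accepting]
'd' @ 3: {1,2,3,4,5,6}  [accepting]
'd' @ 4: {1,2,3,4,5,6}  [accepting]
'd' @ 5: {1,2,3,4,5,6}  [accepting]
'e' @ 6: {1,2,3,4,6,7}  [accepting]
'e' @ 7: {1,2,3,4,6,7}  [accepting]
end set {1,2,3,4,6,7} — state 1 in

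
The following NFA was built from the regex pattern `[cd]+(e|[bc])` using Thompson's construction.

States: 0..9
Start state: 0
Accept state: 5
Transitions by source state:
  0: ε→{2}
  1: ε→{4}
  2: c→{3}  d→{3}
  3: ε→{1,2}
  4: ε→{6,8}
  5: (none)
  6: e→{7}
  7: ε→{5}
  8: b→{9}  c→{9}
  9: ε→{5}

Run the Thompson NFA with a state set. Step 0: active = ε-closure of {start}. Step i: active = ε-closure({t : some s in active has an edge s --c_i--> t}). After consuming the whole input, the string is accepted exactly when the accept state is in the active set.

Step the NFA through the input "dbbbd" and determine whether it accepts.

Answer: REJECT

Derivation:
initial (ε-close {0}): {0,2}
'd' @ 1: {1,2,3,4,6,8}
'b' @ 2: {5,9}  [accepting]
'b' @ 3: {}  — dead — no transitions
rest 'bd' ignored (set empty)
final: {}; accept 5 not in set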